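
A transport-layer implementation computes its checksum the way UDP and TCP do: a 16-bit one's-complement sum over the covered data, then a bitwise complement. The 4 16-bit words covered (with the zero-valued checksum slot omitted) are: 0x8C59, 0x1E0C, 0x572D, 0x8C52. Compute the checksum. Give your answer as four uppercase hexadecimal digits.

721A

One's-complement addition (fold any carry out of bit 15 back into bit 0):
  0x8C59 + 0x1E0C = 0x0AA65
  0xAA65 + 0x572D = 0x10192 → wrap carry → 0x0193
  0x0193 + 0x8C52 = 0x08DE5
One's-complement sum = 0x8DE5.
Checksum = ~0x8DE5 & 0xFFFF = 0x721A.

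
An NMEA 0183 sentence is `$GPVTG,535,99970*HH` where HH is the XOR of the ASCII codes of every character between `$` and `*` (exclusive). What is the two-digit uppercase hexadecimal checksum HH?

XOR the ASCII codes of the payload characters:
  'G' = 0x47 → acc = 0x47
  'P' = 0x50 → acc = 0x17
  'V' = 0x56 → acc = 0x41
  'T' = 0x54 → acc = 0x15
  'G' = 0x47 → acc = 0x52
  ',' = 0x2C → acc = 0x7E
  '5' = 0x35 → acc = 0x4B
  '3' = 0x33 → acc = 0x78
  '5' = 0x35 → acc = 0x4D
  ',' = 0x2C → acc = 0x61
  '9' = 0x39 → acc = 0x58
  '9' = 0x39 → acc = 0x61
  '9' = 0x39 → acc = 0x58
  '7' = 0x37 → acc = 0x6F
  '0' = 0x30 → acc = 0x5F
Checksum = 0x5F.

5F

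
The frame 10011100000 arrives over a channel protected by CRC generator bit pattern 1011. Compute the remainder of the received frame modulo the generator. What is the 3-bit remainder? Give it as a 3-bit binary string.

000

Modulo-2 division of 10011100000 by 1011:
  pos 0: 1001 XOR 1011 = 0010
  pos 2: 1011 XOR 1011 = 0000
Remainder = 000 (zero — the frame passes the CRC check).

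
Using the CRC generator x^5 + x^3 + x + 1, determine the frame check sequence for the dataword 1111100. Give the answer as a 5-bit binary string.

01011

Append 5 zeros: 111110000000. Divide by 101011 (XOR where the leading bit is 1):
  pos 0: 111110 XOR 101011 = 010101
  pos 1: 101010 XOR 101011 = 000001
  pos 6: 100000 XOR 101011 = 001011
Remainder (last 5 bits) = 01011. This is the CRC / FCS.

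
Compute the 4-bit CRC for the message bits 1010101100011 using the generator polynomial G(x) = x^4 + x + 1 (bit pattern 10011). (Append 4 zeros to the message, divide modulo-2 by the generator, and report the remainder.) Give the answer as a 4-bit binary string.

Append 4 zeros: 10101011000110000. Divide by 10011 (XOR where the leading bit is 1):
  pos 0: 10101 XOR 10011 = 00110
  pos 2: 11001 XOR 10011 = 01010
  pos 3: 10101 XOR 10011 = 00110
  pos 5: 11000 XOR 10011 = 01011
  pos 6: 10110 XOR 10011 = 00101
  pos 8: 10111 XOR 10011 = 00100
  pos 10: 10000 XOR 10011 = 00011
Remainder (last 4 bits) = 1100. This is the CRC / FCS.

1100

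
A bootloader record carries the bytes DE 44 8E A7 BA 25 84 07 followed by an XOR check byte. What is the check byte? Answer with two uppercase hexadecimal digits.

AF

XOR the bytes together:
  start with 0xDE
  0xDE ⊕ 0x44 = 0x9A
  0x9A ⊕ 0x8E = 0x14
  0x14 ⊕ 0xA7 = 0xB3
  0xB3 ⊕ 0xBA = 0x09
  0x09 ⊕ 0x25 = 0x2C
  0x2C ⊕ 0x84 = 0xA8
  0xA8 ⊕ 0x07 = 0xAF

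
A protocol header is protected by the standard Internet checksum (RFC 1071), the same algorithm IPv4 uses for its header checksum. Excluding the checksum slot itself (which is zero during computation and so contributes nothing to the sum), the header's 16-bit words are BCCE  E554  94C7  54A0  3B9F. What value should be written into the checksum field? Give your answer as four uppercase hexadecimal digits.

38D5

One's-complement addition (fold any carry out of bit 15 back into bit 0):
  0xBCCE + 0xE554 = 0x1A222 → wrap carry → 0xA223
  0xA223 + 0x94C7 = 0x136EA → wrap carry → 0x36EB
  0x36EB + 0x54A0 = 0x08B8B
  0x8B8B + 0x3B9F = 0x0C72A
One's-complement sum = 0xC72A.
Checksum = ~0xC72A & 0xFFFF = 0x38D5.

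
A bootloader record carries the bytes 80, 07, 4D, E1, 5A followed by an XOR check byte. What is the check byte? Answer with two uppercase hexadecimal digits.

XOR the bytes together:
  start with 0x80
  0x80 ⊕ 0x07 = 0x87
  0x87 ⊕ 0x4D = 0xCA
  0xCA ⊕ 0xE1 = 0x2B
  0x2B ⊕ 0x5A = 0x71

71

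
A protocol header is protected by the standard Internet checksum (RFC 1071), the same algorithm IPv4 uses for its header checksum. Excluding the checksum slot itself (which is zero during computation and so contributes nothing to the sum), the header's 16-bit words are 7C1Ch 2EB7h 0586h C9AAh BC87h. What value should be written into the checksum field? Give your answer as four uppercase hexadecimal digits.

One's-complement addition (fold any carry out of bit 15 back into bit 0):
  0x7C1C + 0x2EB7 = 0x0AAD3
  0xAAD3 + 0x0586 = 0x0B059
  0xB059 + 0xC9AA = 0x17A03 → wrap carry → 0x7A04
  0x7A04 + 0xBC87 = 0x1368B → wrap carry → 0x368C
One's-complement sum = 0x368C.
Checksum = ~0x368C & 0xFFFF = 0xC973.

C973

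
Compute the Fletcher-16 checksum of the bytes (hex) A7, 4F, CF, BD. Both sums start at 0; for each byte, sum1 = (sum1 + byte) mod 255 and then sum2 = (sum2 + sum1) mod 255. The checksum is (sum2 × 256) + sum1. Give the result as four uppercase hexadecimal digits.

E984

Running sums (mod 255):
  after byte 0 (A7): sum1=167, sum2=167
  after byte 1 (4F): sum1=246, sum2=158
  after byte 2 (CF): sum1=198, sum2=101
  after byte 3 (BD): sum1=132, sum2=233
Checksum = sum2·256 + sum1 = 233·256 + 132 = 59780 = 0xE984.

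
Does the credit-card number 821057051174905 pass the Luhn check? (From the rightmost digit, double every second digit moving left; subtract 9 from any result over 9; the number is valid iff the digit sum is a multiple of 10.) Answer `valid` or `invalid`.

invalid

From the right, keep odd positions and double even positions (subtract 9 from any doubled value over 9):
  doubled (positions 2,4,...): 0 8 2 1 5 0 4 → sum 20
  kept (positions 1,3,...): 5 9 7 1 0 5 1 8 → sum 36
Total = 56.
56 mod 10 = 6, so the number is invalid.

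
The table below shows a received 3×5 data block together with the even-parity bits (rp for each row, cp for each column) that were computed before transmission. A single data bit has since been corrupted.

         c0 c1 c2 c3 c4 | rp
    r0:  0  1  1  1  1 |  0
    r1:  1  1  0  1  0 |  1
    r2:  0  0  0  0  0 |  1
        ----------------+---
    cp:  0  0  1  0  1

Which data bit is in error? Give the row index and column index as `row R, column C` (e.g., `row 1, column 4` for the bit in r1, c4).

row 2, column 0

Recompute each row's even parity and compare to rp:
  r0: data parity 0, sent rp 0 → ok
  r1: data parity 1, sent rp 1 → ok
  r2: data parity 0, sent rp 1 → mismatch
Recompute each column's even parity and compare to cp:
  c0: data parity 1, sent cp 0 → mismatch
  c1: data parity 0, sent cp 0 → ok
  c2: data parity 1, sent cp 1 → ok
  c3: data parity 0, sent cp 0 → ok
  c4: data parity 1, sent cp 1 → ok
Exactly one row (r2) and one column (c0) fail → the flipped bit is at their intersection.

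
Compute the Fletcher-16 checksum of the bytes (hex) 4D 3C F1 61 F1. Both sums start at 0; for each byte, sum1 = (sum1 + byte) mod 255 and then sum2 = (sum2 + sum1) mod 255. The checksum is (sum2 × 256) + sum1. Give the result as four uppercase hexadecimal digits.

FDCE

Running sums (mod 255):
  after byte 0 (4D): sum1=77, sum2=77
  after byte 1 (3C): sum1=137, sum2=214
  after byte 2 (F1): sum1=123, sum2=82
  after byte 3 (61): sum1=220, sum2=47
  after byte 4 (F1): sum1=206, sum2=253
Checksum = sum2·256 + sum1 = 253·256 + 206 = 64974 = 0xFDCE.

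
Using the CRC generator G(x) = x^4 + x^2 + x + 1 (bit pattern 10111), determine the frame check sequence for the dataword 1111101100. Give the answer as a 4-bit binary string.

0100

Append 4 zeros: 11111011000000. Divide by 10111 (XOR where the leading bit is 1):
  pos 0: 11111 XOR 10111 = 01000
  pos 1: 10000 XOR 10111 = 00111
  pos 3: 11111 XOR 10111 = 01000
  pos 4: 10000 XOR 10111 = 00111
  pos 6: 11100 XOR 10111 = 01011
  pos 7: 10110 XOR 10111 = 00001
Remainder (last 4 bits) = 0100. This is the CRC / FCS.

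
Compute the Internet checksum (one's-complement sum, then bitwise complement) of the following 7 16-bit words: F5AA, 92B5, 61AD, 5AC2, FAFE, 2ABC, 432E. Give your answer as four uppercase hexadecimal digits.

5246

One's-complement addition (fold any carry out of bit 15 back into bit 0):
  0xF5AA + 0x92B5 = 0x1885F → wrap carry → 0x8860
  0x8860 + 0x61AD = 0x0EA0D
  0xEA0D + 0x5AC2 = 0x144CF → wrap carry → 0x44D0
  0x44D0 + 0xFAFE = 0x13FCE → wrap carry → 0x3FCF
  0x3FCF + 0x2ABC = 0x06A8B
  0x6A8B + 0x432E = 0x0ADB9
One's-complement sum = 0xADB9.
Checksum = ~0xADB9 & 0xFFFF = 0x5246.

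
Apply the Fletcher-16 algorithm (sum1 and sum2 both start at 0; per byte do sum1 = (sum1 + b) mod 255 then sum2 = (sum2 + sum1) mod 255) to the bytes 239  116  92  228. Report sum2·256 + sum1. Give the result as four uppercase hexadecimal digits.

BAA5

Running sums (mod 255):
  after byte 0 (239): sum1=239, sum2=239
  after byte 1 (116): sum1=100, sum2=84
  after byte 2 (92): sum1=192, sum2=21
  after byte 3 (228): sum1=165, sum2=186
Checksum = sum2·256 + sum1 = 186·256 + 165 = 47781 = 0xBAA5.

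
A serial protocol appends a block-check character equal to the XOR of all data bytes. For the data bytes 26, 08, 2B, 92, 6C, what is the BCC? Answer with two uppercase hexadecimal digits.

FB

XOR the bytes together:
  start with 0x26
  0x26 ⊕ 0x08 = 0x2E
  0x2E ⊕ 0x2B = 0x05
  0x05 ⊕ 0x92 = 0x97
  0x97 ⊕ 0x6C = 0xFB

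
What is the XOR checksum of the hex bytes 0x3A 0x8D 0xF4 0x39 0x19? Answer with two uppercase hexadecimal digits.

63

XOR the bytes together:
  start with 0x3A
  0x3A ⊕ 0x8D = 0xB7
  0xB7 ⊕ 0xF4 = 0x43
  0x43 ⊕ 0x39 = 0x7A
  0x7A ⊕ 0x19 = 0x63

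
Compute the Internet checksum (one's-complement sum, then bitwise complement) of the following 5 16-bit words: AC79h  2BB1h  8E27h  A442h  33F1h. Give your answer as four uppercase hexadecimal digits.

C179

One's-complement addition (fold any carry out of bit 15 back into bit 0):
  0xAC79 + 0x2BB1 = 0x0D82A
  0xD82A + 0x8E27 = 0x16651 → wrap carry → 0x6652
  0x6652 + 0xA442 = 0x10A94 → wrap carry → 0x0A95
  0x0A95 + 0x33F1 = 0x03E86
One's-complement sum = 0x3E86.
Checksum = ~0x3E86 & 0xFFFF = 0xC179.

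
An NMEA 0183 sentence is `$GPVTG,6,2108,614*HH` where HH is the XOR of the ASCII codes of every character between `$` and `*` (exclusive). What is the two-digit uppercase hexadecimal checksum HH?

70

XOR the ASCII codes of the payload characters:
  'G' = 0x47 → acc = 0x47
  'P' = 0x50 → acc = 0x17
  'V' = 0x56 → acc = 0x41
  'T' = 0x54 → acc = 0x15
  'G' = 0x47 → acc = 0x52
  ',' = 0x2C → acc = 0x7E
  '6' = 0x36 → acc = 0x48
  ',' = 0x2C → acc = 0x64
  '2' = 0x32 → acc = 0x56
  '1' = 0x31 → acc = 0x67
  '0' = 0x30 → acc = 0x57
  '8' = 0x38 → acc = 0x6F
  ',' = 0x2C → acc = 0x43
  '6' = 0x36 → acc = 0x75
  '1' = 0x31 → acc = 0x44
  '4' = 0x34 → acc = 0x70
Checksum = 0x70.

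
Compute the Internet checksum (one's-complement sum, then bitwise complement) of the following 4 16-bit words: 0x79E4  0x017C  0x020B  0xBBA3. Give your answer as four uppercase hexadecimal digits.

C6F0

One's-complement addition (fold any carry out of bit 15 back into bit 0):
  0x79E4 + 0x017C = 0x07B60
  0x7B60 + 0x020B = 0x07D6B
  0x7D6B + 0xBBA3 = 0x1390E → wrap carry → 0x390F
One's-complement sum = 0x390F.
Checksum = ~0x390F & 0xFFFF = 0xC6F0.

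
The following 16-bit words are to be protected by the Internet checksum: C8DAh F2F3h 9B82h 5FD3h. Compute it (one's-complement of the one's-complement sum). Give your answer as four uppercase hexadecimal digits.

One's-complement addition (fold any carry out of bit 15 back into bit 0):
  0xC8DA + 0xF2F3 = 0x1BBCD → wrap carry → 0xBBCE
  0xBBCE + 0x9B82 = 0x15750 → wrap carry → 0x5751
  0x5751 + 0x5FD3 = 0x0B724
One's-complement sum = 0xB724.
Checksum = ~0xB724 & 0xFFFF = 0x48DB.

48DB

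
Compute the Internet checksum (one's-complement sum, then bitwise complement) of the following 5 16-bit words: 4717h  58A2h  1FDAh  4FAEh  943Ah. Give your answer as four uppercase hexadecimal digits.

One's-complement addition (fold any carry out of bit 15 back into bit 0):
  0x4717 + 0x58A2 = 0x09FB9
  0x9FB9 + 0x1FDA = 0x0BF93
  0xBF93 + 0x4FAE = 0x10F41 → wrap carry → 0x0F42
  0x0F42 + 0x943A = 0x0A37C
One's-complement sum = 0xA37C.
Checksum = ~0xA37C & 0xFFFF = 0x5C83.

5C83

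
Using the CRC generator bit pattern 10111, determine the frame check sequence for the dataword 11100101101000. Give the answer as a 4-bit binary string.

Append 4 zeros: 111001011010000000. Divide by 10111 (XOR where the leading bit is 1):
  pos 0: 11100 XOR 10111 = 01011
  pos 1: 10111 XOR 10111 = 00000
  pos 7: 11010 XOR 10111 = 01101
  pos 8: 11010 XOR 10111 = 01101
  pos 9: 11010 XOR 10111 = 01101
  pos 10: 11010 XOR 10111 = 01101
  pos 11: 11010 XOR 10111 = 01101
  pos 12: 11010 XOR 10111 = 01101
  pos 13: 11010 XOR 10111 = 01101
Remainder (last 4 bits) = 1101. This is the CRC / FCS.

1101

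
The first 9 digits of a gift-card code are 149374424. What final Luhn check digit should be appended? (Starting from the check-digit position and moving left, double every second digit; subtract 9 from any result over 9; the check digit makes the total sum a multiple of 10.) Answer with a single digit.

Partial digits right→left: 4 2 4 4 7 3 9 4 1
Double every second digit counting from the check-digit position (so the 1st, 3rd, 5th, ... of the partial from the right).
  doubled (with −9 where >9): 8 8 5 9 2 → sum 32
  kept as-is: 2 4 3 4 → sum 13
Total = 32 + 13 = 45.
Check digit = (10 − (45 mod 10)) mod 10 = 5.

5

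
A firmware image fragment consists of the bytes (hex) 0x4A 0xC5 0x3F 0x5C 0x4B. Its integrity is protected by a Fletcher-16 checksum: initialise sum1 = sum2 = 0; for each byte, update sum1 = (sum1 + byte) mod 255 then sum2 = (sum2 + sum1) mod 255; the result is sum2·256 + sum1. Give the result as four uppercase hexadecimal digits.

4CF6

Running sums (mod 255):
  after byte 0 (0x4A): sum1=74, sum2=74
  after byte 1 (0xC5): sum1=16, sum2=90
  after byte 2 (0x3F): sum1=79, sum2=169
  after byte 3 (0x5C): sum1=171, sum2=85
  after byte 4 (0x4B): sum1=246, sum2=76
Checksum = sum2·256 + sum1 = 76·256 + 246 = 19702 = 0x4CF6.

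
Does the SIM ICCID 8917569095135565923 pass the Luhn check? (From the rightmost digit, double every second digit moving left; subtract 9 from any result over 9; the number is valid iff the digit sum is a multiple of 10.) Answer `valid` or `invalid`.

From the right, keep odd positions and double even positions (subtract 9 from any doubled value over 9):
  doubled (positions 2,4,...): 4 1 1 6 1 0 3 5 9 → sum 30
  kept (positions 1,3,...): 3 9 6 5 1 9 9 5 1 8 → sum 56
Total = 86.
86 mod 10 = 6, so the number is invalid.

invalid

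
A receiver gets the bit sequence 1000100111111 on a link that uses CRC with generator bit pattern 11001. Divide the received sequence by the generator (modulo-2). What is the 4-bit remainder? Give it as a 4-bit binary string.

Modulo-2 division of 1000100111111 by 11001:
  pos 0: 10001 XOR 11001 = 01000
  pos 1: 10000 XOR 11001 = 01001
  pos 2: 10010 XOR 11001 = 01011
  pos 3: 10111 XOR 11001 = 01110
  pos 4: 11101 XOR 11001 = 00100
  pos 6: 10011 XOR 11001 = 01010
  pos 7: 10101 XOR 11001 = 01100
  pos 8: 11001 XOR 11001 = 00000
Remainder = 0000 (zero — the frame passes the CRC check).

0000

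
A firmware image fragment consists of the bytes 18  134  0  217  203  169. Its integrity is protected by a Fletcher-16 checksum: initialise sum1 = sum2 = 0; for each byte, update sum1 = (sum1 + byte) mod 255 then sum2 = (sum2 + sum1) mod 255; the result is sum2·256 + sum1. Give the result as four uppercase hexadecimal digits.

Running sums (mod 255):
  after byte 0 (18): sum1=18, sum2=18
  after byte 1 (134): sum1=152, sum2=170
  after byte 2 (0): sum1=152, sum2=67
  after byte 3 (217): sum1=114, sum2=181
  after byte 4 (203): sum1=62, sum2=243
  after byte 5 (169): sum1=231, sum2=219
Checksum = sum2·256 + sum1 = 219·256 + 231 = 56295 = 0xDBE7.

DBE7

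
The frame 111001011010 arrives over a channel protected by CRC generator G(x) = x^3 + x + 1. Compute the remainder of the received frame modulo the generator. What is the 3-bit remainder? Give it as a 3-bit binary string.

Modulo-2 division of 111001011010 by 1011:
  pos 0: 1110 XOR 1011 = 0101
  pos 1: 1010 XOR 1011 = 0001
  pos 4: 1101 XOR 1011 = 0110
  pos 5: 1101 XOR 1011 = 0110
  pos 6: 1100 XOR 1011 = 0111
  pos 7: 1111 XOR 1011 = 0100
  pos 8: 1000 XOR 1011 = 0011
Remainder = 011 (nonzero — an error is detected).

011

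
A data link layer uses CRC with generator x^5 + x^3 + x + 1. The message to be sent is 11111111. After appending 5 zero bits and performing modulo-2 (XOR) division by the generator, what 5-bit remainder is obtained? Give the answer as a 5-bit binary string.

01100

Append 5 zeros: 1111111100000. Divide by 101011 (XOR where the leading bit is 1):
  pos 0: 111111 XOR 101011 = 010100
  pos 1: 101001 XOR 101011 = 000010
  pos 5: 101000 XOR 101011 = 000011
Remainder (last 5 bits) = 01100. This is the CRC / FCS.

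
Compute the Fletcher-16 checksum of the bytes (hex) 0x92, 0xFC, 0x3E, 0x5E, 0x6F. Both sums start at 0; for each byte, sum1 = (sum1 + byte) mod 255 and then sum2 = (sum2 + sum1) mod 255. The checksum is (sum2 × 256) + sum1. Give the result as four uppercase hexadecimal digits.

B79B

Running sums (mod 255):
  after byte 0 (0x92): sum1=146, sum2=146
  after byte 1 (0xFC): sum1=143, sum2=34
  after byte 2 (0x3E): sum1=205, sum2=239
  after byte 3 (0x5E): sum1=44, sum2=28
  after byte 4 (0x6F): sum1=155, sum2=183
Checksum = sum2·256 + sum1 = 183·256 + 155 = 47003 = 0xB79B.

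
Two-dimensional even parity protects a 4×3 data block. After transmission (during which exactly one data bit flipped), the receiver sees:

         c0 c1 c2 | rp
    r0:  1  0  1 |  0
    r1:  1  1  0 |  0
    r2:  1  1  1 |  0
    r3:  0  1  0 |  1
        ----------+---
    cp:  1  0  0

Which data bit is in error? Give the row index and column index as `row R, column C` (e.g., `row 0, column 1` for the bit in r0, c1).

Recompute each row's even parity and compare to rp:
  r0: data parity 0, sent rp 0 → ok
  r1: data parity 0, sent rp 0 → ok
  r2: data parity 1, sent rp 0 → mismatch
  r3: data parity 1, sent rp 1 → ok
Recompute each column's even parity and compare to cp:
  c0: data parity 1, sent cp 1 → ok
  c1: data parity 1, sent cp 0 → mismatch
  c2: data parity 0, sent cp 0 → ok
Exactly one row (r2) and one column (c1) fail → the flipped bit is at their intersection.

row 2, column 1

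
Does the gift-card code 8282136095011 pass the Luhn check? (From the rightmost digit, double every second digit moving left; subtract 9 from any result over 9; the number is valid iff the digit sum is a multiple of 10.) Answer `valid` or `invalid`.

valid

From the right, keep odd positions and double even positions (subtract 9 from any doubled value over 9):
  doubled (positions 2,4,...): 2 1 0 6 4 4 → sum 17
  kept (positions 1,3,...): 1 0 9 6 1 8 8 → sum 33
Total = 50.
50 mod 10 = 0, so the number is valid.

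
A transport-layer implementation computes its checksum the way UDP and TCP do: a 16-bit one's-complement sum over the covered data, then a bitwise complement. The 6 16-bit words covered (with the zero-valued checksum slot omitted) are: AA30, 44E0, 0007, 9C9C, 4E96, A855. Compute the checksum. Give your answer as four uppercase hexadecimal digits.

One's-complement addition (fold any carry out of bit 15 back into bit 0):
  0xAA30 + 0x44E0 = 0x0EF10
  0xEF10 + 0x0007 = 0x0EF17
  0xEF17 + 0x9C9C = 0x18BB3 → wrap carry → 0x8BB4
  0x8BB4 + 0x4E96 = 0x0DA4A
  0xDA4A + 0xA855 = 0x1829F → wrap carry → 0x82A0
One's-complement sum = 0x82A0.
Checksum = ~0x82A0 & 0xFFFF = 0x7D5F.

7D5F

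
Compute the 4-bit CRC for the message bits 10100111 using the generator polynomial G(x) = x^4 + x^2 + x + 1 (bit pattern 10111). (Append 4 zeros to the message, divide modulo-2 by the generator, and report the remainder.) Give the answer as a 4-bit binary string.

0001

Append 4 zeros: 101001110000. Divide by 10111 (XOR where the leading bit is 1):
  pos 0: 10100 XOR 10111 = 00011
  pos 3: 11111 XOR 10111 = 01000
  pos 4: 10000 XOR 10111 = 00111
  pos 6: 11100 XOR 10111 = 01011
  pos 7: 10110 XOR 10111 = 00001
Remainder (last 4 bits) = 0001. This is the CRC / FCS.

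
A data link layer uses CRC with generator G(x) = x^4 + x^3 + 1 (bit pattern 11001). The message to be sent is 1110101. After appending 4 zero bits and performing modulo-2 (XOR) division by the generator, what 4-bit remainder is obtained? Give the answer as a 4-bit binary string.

Append 4 zeros: 11101010000. Divide by 11001 (XOR where the leading bit is 1):
  pos 0: 11101 XOR 11001 = 00100
  pos 2: 10001 XOR 11001 = 01000
  pos 3: 10000 XOR 11001 = 01001
  pos 4: 10010 XOR 11001 = 01011
  pos 5: 10110 XOR 11001 = 01111
  pos 6: 11110 XOR 11001 = 00111
Remainder (last 4 bits) = 0111. This is the CRC / FCS.

0111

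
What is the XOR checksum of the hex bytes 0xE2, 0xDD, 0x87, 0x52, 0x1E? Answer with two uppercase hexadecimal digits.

XOR the bytes together:
  start with 0xE2
  0xE2 ⊕ 0xDD = 0x3F
  0x3F ⊕ 0x87 = 0xB8
  0xB8 ⊕ 0x52 = 0xEA
  0xEA ⊕ 0x1E = 0xF4

F4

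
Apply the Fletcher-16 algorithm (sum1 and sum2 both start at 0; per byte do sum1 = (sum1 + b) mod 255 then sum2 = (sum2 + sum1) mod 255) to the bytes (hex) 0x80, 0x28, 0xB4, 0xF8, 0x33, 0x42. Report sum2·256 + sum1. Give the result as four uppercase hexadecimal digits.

Running sums (mod 255):
  after byte 0 (0x80): sum1=128, sum2=128
  after byte 1 (0x28): sum1=168, sum2=41
  after byte 2 (0xB4): sum1=93, sum2=134
  after byte 3 (0xF8): sum1=86, sum2=220
  after byte 4 (0x33): sum1=137, sum2=102
  after byte 5 (0x42): sum1=203, sum2=50
Checksum = sum2·256 + sum1 = 50·256 + 203 = 13003 = 0x32CB.

32CB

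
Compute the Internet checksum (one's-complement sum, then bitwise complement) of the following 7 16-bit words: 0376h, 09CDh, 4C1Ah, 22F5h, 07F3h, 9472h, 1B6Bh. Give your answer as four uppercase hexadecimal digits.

CBDC

One's-complement addition (fold any carry out of bit 15 back into bit 0):
  0x0376 + 0x09CD = 0x00D43
  0x0D43 + 0x4C1A = 0x0595D
  0x595D + 0x22F5 = 0x07C52
  0x7C52 + 0x07F3 = 0x08445
  0x8445 + 0x9472 = 0x118B7 → wrap carry → 0x18B8
  0x18B8 + 0x1B6B = 0x03423
One's-complement sum = 0x3423.
Checksum = ~0x3423 & 0xFFFF = 0xCBDC.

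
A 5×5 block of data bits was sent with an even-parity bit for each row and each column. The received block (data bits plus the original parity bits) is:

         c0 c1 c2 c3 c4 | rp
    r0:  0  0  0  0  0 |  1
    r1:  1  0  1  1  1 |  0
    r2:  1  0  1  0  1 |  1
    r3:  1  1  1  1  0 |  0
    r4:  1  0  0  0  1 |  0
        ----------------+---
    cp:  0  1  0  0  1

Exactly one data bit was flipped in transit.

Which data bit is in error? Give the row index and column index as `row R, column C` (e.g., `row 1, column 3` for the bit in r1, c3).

Recompute each row's even parity and compare to rp:
  r0: data parity 0, sent rp 1 → mismatch
  r1: data parity 0, sent rp 0 → ok
  r2: data parity 1, sent rp 1 → ok
  r3: data parity 0, sent rp 0 → ok
  r4: data parity 0, sent rp 0 → ok
Recompute each column's even parity and compare to cp:
  c0: data parity 0, sent cp 0 → ok
  c1: data parity 1, sent cp 1 → ok
  c2: data parity 1, sent cp 0 → mismatch
  c3: data parity 0, sent cp 0 → ok
  c4: data parity 1, sent cp 1 → ok
Exactly one row (r0) and one column (c2) fail → the flipped bit is at their intersection.

row 0, column 2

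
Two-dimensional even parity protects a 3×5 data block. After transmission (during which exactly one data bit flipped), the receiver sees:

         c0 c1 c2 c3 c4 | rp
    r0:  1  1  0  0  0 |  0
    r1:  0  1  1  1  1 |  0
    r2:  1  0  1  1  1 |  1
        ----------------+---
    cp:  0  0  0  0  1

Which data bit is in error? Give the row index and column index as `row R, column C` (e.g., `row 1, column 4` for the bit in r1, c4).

Recompute each row's even parity and compare to rp:
  r0: data parity 0, sent rp 0 → ok
  r1: data parity 0, sent rp 0 → ok
  r2: data parity 0, sent rp 1 → mismatch
Recompute each column's even parity and compare to cp:
  c0: data parity 0, sent cp 0 → ok
  c1: data parity 0, sent cp 0 → ok
  c2: data parity 0, sent cp 0 → ok
  c3: data parity 0, sent cp 0 → ok
  c4: data parity 0, sent cp 1 → mismatch
Exactly one row (r2) and one column (c4) fail → the flipped bit is at their intersection.

row 2, column 4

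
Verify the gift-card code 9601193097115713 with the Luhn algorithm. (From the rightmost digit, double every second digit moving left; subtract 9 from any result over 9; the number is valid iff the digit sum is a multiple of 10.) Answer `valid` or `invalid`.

From the right, keep odd positions and double even positions (subtract 9 from any doubled value over 9):
  doubled (positions 2,4,...): 2 1 2 9 6 2 0 9 → sum 31
  kept (positions 1,3,...): 3 7 1 7 0 9 1 6 → sum 34
Total = 65.
65 mod 10 = 5, so the number is invalid.

invalid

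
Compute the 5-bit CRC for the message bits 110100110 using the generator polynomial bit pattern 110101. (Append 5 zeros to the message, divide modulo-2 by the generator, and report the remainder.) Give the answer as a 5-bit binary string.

Append 5 zeros: 11010011000000. Divide by 110101 (XOR where the leading bit is 1):
  pos 0: 110100 XOR 110101 = 000001
  pos 5: 111000 XOR 110101 = 001101
  pos 7: 110100 XOR 110101 = 000001
Remainder (last 5 bits) = 00010. This is the CRC / FCS.

00010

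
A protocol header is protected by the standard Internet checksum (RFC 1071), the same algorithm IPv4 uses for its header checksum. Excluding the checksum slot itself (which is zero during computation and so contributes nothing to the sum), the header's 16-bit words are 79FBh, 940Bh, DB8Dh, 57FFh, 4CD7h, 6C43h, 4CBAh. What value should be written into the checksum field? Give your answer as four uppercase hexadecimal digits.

B896

One's-complement addition (fold any carry out of bit 15 back into bit 0):
  0x79FB + 0x940B = 0x10E06 → wrap carry → 0x0E07
  0x0E07 + 0xDB8D = 0x0E994
  0xE994 + 0x57FF = 0x14193 → wrap carry → 0x4194
  0x4194 + 0x4CD7 = 0x08E6B
  0x8E6B + 0x6C43 = 0x0FAAE
  0xFAAE + 0x4CBA = 0x14768 → wrap carry → 0x4769
One's-complement sum = 0x4769.
Checksum = ~0x4769 & 0xFFFF = 0xB896.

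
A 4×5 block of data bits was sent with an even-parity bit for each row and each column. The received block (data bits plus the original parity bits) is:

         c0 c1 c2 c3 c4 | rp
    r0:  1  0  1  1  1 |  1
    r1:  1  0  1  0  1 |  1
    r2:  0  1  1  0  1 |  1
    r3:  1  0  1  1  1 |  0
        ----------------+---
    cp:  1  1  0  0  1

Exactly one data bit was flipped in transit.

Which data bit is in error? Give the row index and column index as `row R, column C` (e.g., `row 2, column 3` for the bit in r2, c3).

Recompute each row's even parity and compare to rp:
  r0: data parity 0, sent rp 1 → mismatch
  r1: data parity 1, sent rp 1 → ok
  r2: data parity 1, sent rp 1 → ok
  r3: data parity 0, sent rp 0 → ok
Recompute each column's even parity and compare to cp:
  c0: data parity 1, sent cp 1 → ok
  c1: data parity 1, sent cp 1 → ok
  c2: data parity 0, sent cp 0 → ok
  c3: data parity 0, sent cp 0 → ok
  c4: data parity 0, sent cp 1 → mismatch
Exactly one row (r0) and one column (c4) fail → the flipped bit is at their intersection.

row 0, column 4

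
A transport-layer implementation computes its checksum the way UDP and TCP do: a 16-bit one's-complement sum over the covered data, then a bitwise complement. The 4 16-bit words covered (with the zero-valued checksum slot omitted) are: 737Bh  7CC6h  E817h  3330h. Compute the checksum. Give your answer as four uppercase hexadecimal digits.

One's-complement addition (fold any carry out of bit 15 back into bit 0):
  0x737B + 0x7CC6 = 0x0F041
  0xF041 + 0xE817 = 0x1D858 → wrap carry → 0xD859
  0xD859 + 0x3330 = 0x10B89 → wrap carry → 0x0B8A
One's-complement sum = 0x0B8A.
Checksum = ~0x0B8A & 0xFFFF = 0xF475.

F475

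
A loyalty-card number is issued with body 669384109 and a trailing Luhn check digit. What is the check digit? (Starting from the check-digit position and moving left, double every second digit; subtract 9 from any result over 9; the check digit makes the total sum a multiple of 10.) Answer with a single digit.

Partial digits right→left: 9 0 1 4 8 3 9 6 6
Double every second digit counting from the check-digit position (so the 1st, 3rd, 5th, ... of the partial from the right).
  doubled (with −9 where >9): 9 2 7 9 3 → sum 30
  kept as-is: 0 4 3 6 → sum 13
Total = 30 + 13 = 43.
Check digit = (10 − (43 mod 10)) mod 10 = 7.

7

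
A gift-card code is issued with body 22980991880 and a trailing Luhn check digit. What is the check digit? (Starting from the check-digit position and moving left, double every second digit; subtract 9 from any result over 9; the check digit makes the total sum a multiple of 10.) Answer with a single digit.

Partial digits right→left: 0 8 8 1 9 9 0 8 9 2 2
Double every second digit counting from the check-digit position (so the 1st, 3rd, 5th, ... of the partial from the right).
  doubled (with −9 where >9): 0 7 9 0 9 4 → sum 29
  kept as-is: 8 1 9 8 2 → sum 28
Total = 29 + 28 = 57.
Check digit = (10 − (57 mod 10)) mod 10 = 3.

3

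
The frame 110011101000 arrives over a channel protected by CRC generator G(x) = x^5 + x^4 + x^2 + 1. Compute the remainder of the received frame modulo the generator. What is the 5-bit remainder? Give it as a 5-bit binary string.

00000

Modulo-2 division of 110011101000 by 110101:
  pos 0: 110011 XOR 110101 = 000110
  pos 3: 110101 XOR 110101 = 000000
Remainder = 00000 (zero — the frame passes the CRC check).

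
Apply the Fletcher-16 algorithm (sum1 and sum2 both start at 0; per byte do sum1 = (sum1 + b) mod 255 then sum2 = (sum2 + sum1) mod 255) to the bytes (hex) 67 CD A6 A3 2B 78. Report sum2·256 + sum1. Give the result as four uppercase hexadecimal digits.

Running sums (mod 255):
  after byte 0 (67): sum1=103, sum2=103
  after byte 1 (CD): sum1=53, sum2=156
  after byte 2 (A6): sum1=219, sum2=120
  after byte 3 (A3): sum1=127, sum2=247
  after byte 4 (2B): sum1=170, sum2=162
  after byte 5 (78): sum1=35, sum2=197
Checksum = sum2·256 + sum1 = 197·256 + 35 = 50467 = 0xC523.

C523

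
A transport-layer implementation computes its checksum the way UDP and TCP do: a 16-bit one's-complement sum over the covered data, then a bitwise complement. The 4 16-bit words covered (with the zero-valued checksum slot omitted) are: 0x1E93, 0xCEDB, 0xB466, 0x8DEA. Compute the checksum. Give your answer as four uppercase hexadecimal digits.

One's-complement addition (fold any carry out of bit 15 back into bit 0):
  0x1E93 + 0xCEDB = 0x0ED6E
  0xED6E + 0xB466 = 0x1A1D4 → wrap carry → 0xA1D5
  0xA1D5 + 0x8DEA = 0x12FBF → wrap carry → 0x2FC0
One's-complement sum = 0x2FC0.
Checksum = ~0x2FC0 & 0xFFFF = 0xD03F.

D03F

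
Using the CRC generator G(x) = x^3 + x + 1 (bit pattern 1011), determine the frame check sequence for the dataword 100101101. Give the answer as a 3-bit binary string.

101

Append 3 zeros: 100101101000. Divide by 1011 (XOR where the leading bit is 1):
  pos 0: 1001 XOR 1011 = 0010
  pos 2: 1001 XOR 1011 = 0010
  pos 4: 1010 XOR 1011 = 0001
  pos 7: 1100 XOR 1011 = 0111
  pos 8: 1110 XOR 1011 = 0101
Remainder (last 3 bits) = 101. This is the CRC / FCS.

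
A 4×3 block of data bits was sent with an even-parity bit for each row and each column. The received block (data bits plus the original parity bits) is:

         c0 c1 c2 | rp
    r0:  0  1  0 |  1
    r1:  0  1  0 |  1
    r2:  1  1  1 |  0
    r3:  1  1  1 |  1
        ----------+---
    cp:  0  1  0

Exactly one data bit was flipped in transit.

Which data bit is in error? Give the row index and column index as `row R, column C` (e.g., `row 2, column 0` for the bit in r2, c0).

Recompute each row's even parity and compare to rp:
  r0: data parity 1, sent rp 1 → ok
  r1: data parity 1, sent rp 1 → ok
  r2: data parity 1, sent rp 0 → mismatch
  r3: data parity 1, sent rp 1 → ok
Recompute each column's even parity and compare to cp:
  c0: data parity 0, sent cp 0 → ok
  c1: data parity 0, sent cp 1 → mismatch
  c2: data parity 0, sent cp 0 → ok
Exactly one row (r2) and one column (c1) fail → the flipped bit is at their intersection.

row 2, column 1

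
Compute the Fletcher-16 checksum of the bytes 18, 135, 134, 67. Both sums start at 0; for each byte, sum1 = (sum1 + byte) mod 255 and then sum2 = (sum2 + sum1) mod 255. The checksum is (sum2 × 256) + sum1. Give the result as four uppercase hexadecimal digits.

2F63

Running sums (mod 255):
  after byte 0 (18): sum1=18, sum2=18
  after byte 1 (135): sum1=153, sum2=171
  after byte 2 (134): sum1=32, sum2=203
  after byte 3 (67): sum1=99, sum2=47
Checksum = sum2·256 + sum1 = 47·256 + 99 = 12131 = 0x2F63.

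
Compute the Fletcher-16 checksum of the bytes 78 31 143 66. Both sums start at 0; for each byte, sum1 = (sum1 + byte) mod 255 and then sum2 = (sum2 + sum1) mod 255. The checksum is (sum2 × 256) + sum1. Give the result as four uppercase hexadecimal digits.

Running sums (mod 255):
  after byte 0 (78): sum1=78, sum2=78
  after byte 1 (31): sum1=109, sum2=187
  after byte 2 (143): sum1=252, sum2=184
  after byte 3 (66): sum1=63, sum2=247
Checksum = sum2·256 + sum1 = 247·256 + 63 = 63295 = 0xF73F.

F73F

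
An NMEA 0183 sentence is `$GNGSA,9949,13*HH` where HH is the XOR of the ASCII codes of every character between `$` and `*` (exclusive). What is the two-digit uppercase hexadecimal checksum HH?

53

XOR the ASCII codes of the payload characters:
  'G' = 0x47 → acc = 0x47
  'N' = 0x4E → acc = 0x09
  'G' = 0x47 → acc = 0x4E
  'S' = 0x53 → acc = 0x1D
  'A' = 0x41 → acc = 0x5C
  ',' = 0x2C → acc = 0x70
  '9' = 0x39 → acc = 0x49
  '9' = 0x39 → acc = 0x70
  '4' = 0x34 → acc = 0x44
  '9' = 0x39 → acc = 0x7D
  ',' = 0x2C → acc = 0x51
  '1' = 0x31 → acc = 0x60
  '3' = 0x33 → acc = 0x53
Checksum = 0x53.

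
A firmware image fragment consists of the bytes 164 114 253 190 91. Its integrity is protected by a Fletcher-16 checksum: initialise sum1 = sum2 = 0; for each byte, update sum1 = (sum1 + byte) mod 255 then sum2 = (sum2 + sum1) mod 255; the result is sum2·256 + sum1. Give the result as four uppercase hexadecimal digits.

D32F

Running sums (mod 255):
  after byte 0 (164): sum1=164, sum2=164
  after byte 1 (114): sum1=23, sum2=187
  after byte 2 (253): sum1=21, sum2=208
  after byte 3 (190): sum1=211, sum2=164
  after byte 4 (91): sum1=47, sum2=211
Checksum = sum2·256 + sum1 = 211·256 + 47 = 54063 = 0xD32F.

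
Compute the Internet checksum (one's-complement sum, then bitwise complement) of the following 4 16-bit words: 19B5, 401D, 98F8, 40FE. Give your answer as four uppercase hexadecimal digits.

One's-complement addition (fold any carry out of bit 15 back into bit 0):
  0x19B5 + 0x401D = 0x059D2
  0x59D2 + 0x98F8 = 0x0F2CA
  0xF2CA + 0x40FE = 0x133C8 → wrap carry → 0x33C9
One's-complement sum = 0x33C9.
Checksum = ~0x33C9 & 0xFFFF = 0xCC36.

CC36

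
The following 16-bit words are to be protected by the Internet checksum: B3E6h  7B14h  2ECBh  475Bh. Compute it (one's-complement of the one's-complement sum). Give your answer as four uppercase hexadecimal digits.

5ADE

One's-complement addition (fold any carry out of bit 15 back into bit 0):
  0xB3E6 + 0x7B14 = 0x12EFA → wrap carry → 0x2EFB
  0x2EFB + 0x2ECB = 0x05DC6
  0x5DC6 + 0x475B = 0x0A521
One's-complement sum = 0xA521.
Checksum = ~0xA521 & 0xFFFF = 0x5ADE.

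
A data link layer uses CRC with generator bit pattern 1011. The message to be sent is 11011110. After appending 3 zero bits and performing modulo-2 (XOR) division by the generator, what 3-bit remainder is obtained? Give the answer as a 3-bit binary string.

Append 3 zeros: 11011110000. Divide by 1011 (XOR where the leading bit is 1):
  pos 0: 1101 XOR 1011 = 0110
  pos 1: 1101 XOR 1011 = 0110
  pos 2: 1101 XOR 1011 = 0110
  pos 3: 1101 XOR 1011 = 0110
  pos 4: 1100 XOR 1011 = 0111
  pos 5: 1110 XOR 1011 = 0101
  pos 6: 1010 XOR 1011 = 0001
Remainder (last 3 bits) = 010. This is the CRC / FCS.

010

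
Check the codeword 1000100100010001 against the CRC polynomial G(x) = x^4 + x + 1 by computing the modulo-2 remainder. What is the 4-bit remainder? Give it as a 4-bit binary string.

Modulo-2 division of 1000100100010001 by 10011:
  pos 0: 10001 XOR 10011 = 00010
  pos 3: 10001 XOR 10011 = 00010
  pos 6: 10000 XOR 10011 = 00011
  pos 9: 11100 XOR 10011 = 01111
  pos 10: 11110 XOR 10011 = 01101
  pos 11: 11011 XOR 10011 = 01000
Remainder = 1000 (nonzero — an error is detected).

1000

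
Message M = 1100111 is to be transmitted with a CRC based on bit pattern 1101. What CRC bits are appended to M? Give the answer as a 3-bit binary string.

111

Append 3 zeros: 1100111000. Divide by 1101 (XOR where the leading bit is 1):
  pos 0: 1100 XOR 1101 = 0001
  pos 3: 1111 XOR 1101 = 0010
  pos 5: 1000 XOR 1101 = 0101
  pos 6: 1010 XOR 1101 = 0111
Remainder (last 3 bits) = 111. This is the CRC / FCS.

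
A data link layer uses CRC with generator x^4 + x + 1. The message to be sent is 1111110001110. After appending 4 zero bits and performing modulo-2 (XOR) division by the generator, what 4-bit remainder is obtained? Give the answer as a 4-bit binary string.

Append 4 zeros: 11111100011100000. Divide by 10011 (XOR where the leading bit is 1):
  pos 0: 11111 XOR 10011 = 01100
  pos 1: 11001 XOR 10011 = 01010
  pos 2: 10100 XOR 10011 = 00111
  pos 4: 11100 XOR 10011 = 01111
  pos 5: 11111 XOR 10011 = 01100
  pos 6: 11001 XOR 10011 = 01010
  pos 7: 10101 XOR 10011 = 00110
  pos 9: 11000 XOR 10011 = 01011
  pos 10: 10110 XOR 10011 = 00101
  pos 12: 10100 XOR 10011 = 00111
Remainder (last 4 bits) = 0111. This is the CRC / FCS.

0111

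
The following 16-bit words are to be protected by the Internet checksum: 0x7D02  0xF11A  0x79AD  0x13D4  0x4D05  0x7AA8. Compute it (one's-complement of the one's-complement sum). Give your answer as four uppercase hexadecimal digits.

3CB3

One's-complement addition (fold any carry out of bit 15 back into bit 0):
  0x7D02 + 0xF11A = 0x16E1C → wrap carry → 0x6E1D
  0x6E1D + 0x79AD = 0x0E7CA
  0xE7CA + 0x13D4 = 0x0FB9E
  0xFB9E + 0x4D05 = 0x148A3 → wrap carry → 0x48A4
  0x48A4 + 0x7AA8 = 0x0C34C
One's-complement sum = 0xC34C.
Checksum = ~0xC34C & 0xFFFF = 0x3CB3.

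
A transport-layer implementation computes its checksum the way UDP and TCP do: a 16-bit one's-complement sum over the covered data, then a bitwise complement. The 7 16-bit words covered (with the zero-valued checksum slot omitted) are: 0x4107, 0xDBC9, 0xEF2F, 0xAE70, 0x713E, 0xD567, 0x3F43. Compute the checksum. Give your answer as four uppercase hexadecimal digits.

One's-complement addition (fold any carry out of bit 15 back into bit 0):
  0x4107 + 0xDBC9 = 0x11CD0 → wrap carry → 0x1CD1
  0x1CD1 + 0xEF2F = 0x10C00 → wrap carry → 0x0C01
  0x0C01 + 0xAE70 = 0x0BA71
  0xBA71 + 0x713E = 0x12BAF → wrap carry → 0x2BB0
  0x2BB0 + 0xD567 = 0x10117 → wrap carry → 0x0118
  0x0118 + 0x3F43 = 0x0405B
One's-complement sum = 0x405B.
Checksum = ~0x405B & 0xFFFF = 0xBFA4.

BFA4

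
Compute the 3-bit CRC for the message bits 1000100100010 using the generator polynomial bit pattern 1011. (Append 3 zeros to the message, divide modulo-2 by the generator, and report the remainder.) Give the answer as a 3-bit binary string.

Append 3 zeros: 1000100100010000. Divide by 1011 (XOR where the leading bit is 1):
  pos 0: 1000 XOR 1011 = 0011
  pos 2: 1110 XOR 1011 = 0101
  pos 3: 1010 XOR 1011 = 0001
  pos 6: 1100 XOR 1011 = 0111
  pos 7: 1110 XOR 1011 = 0101
  pos 8: 1011 XOR 1011 = 0000
Remainder (last 3 bits) = 000. This is the CRC / FCS.

000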